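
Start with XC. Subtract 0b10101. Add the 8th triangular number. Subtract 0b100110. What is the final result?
Convert XC (Roman numeral) → 90 (decimal)
Start: 90
Convert 0b10101 (binary) → 16 + 4 + 1 = 21 (decimal)
90 - 21 = 69
Convert the 8th triangular number (triangular index) → 8×9/2 = 36 (decimal)
69 + 36 = 105
Convert 0b100110 (binary) → 32 + 4 + 2 = 38 (decimal)
105 - 38 = 67
67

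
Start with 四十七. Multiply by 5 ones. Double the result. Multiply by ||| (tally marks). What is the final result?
Convert 四十七 (Chinese numeral) → 4×10 + 7 = 47 (decimal)
Start: 47
Convert 5 ones (place-value notation) → 5 (decimal)
47 × 5 = 235
235 × 2 = 470
Convert ||| (tally marks) → 3 (decimal)
470 × 3 = 1410
1410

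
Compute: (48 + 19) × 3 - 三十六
Convert 三十六 (Chinese numeral) → 3×10 + 6 = 36 (decimal)
Expression in decimal: (48 + 19) × 3 - 36
Parentheses first: 48 + 19 = 67
Multiply: 67 × 3 = 201
Subtract: 201 - 36 = 165
165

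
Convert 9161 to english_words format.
Convert 9161 (decimal) → 9161 = 9×1000 + 1×100 + 61 → nine thousand one hundred sixty-one (English words)
nine thousand one hundred sixty-one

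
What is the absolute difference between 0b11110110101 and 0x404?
Convert 0b11110110101 (binary) → 1024 + 512 + 256 + 128 + 32 + 16 + 4 + 1 = 1973 (decimal)
Convert 0x404 (hexadecimal) → 4×256 + 4 = 1028 (decimal)
Compute |1973 - 1028| = 945
945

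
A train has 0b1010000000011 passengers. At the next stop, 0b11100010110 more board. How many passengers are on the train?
Convert 0b1010000000011 (binary) → 4096 + 1024 + 2 + 1 = 5123 (decimal)
Convert 0b11100010110 (binary) → 1024 + 512 + 256 + 16 + 4 + 2 = 1814 (decimal)
Compute 5123 + 1814 = 6937
6937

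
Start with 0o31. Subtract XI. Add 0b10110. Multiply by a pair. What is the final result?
Convert 0o31 (octal) → 3×8 + 1 = 25 (decimal)
Start: 25
Convert XI (Roman numeral) → 10 + 1 = 11 (decimal)
25 - 11 = 14
Convert 0b10110 (binary) → 16 + 4 + 2 = 22 (decimal)
14 + 22 = 36
Convert a pair (colloquial) → 2 (decimal)
36 × 2 = 72
72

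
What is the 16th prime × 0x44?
Convert the 16th prime (prime index) → 53 (decimal)
Convert 0x44 (hexadecimal) → 4×16 + 4 = 68 (decimal)
Compute 53 × 68 = 3604
3604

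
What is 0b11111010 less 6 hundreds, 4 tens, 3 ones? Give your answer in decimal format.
Convert 0b11111010 (binary) → 128 + 64 + 32 + 16 + 8 + 2 = 250 (decimal)
Convert 6 hundreds, 4 tens, 3 ones (place-value notation) → 6×100 + 4×10 + 3 = 643 (decimal)
Compute 250 - 643 = -393
-393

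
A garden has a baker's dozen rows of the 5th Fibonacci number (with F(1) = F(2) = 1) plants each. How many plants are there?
Convert the 5th Fibonacci number (with F(1) = F(2) = 1) (Fibonacci index) → 1, 1, 2, 3, 5 → 5 (decimal)
Convert a baker's dozen (colloquial) → 13 (decimal)
Compute 5 × 13 = 65
65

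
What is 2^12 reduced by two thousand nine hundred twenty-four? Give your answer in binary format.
Convert 2^12 (power) → 4096 (decimal)
Convert two thousand nine hundred twenty-four (English words) → 2×1000 + 9×100 + 24 = 2924 (decimal)
Compute 4096 - 2924 = 1172
Convert 1172 (decimal) → 1172 = 1024 + 128 + 16 + 4 → 0b10010010100 (binary)
0b10010010100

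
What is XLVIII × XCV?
Convert XLVIII (Roman numeral) → 40 + 5 + 1 + 1 + 1 = 48 (decimal)
Convert XCV (Roman numeral) → 90 + 5 = 95 (decimal)
Compute 48 × 95 = 4560
4560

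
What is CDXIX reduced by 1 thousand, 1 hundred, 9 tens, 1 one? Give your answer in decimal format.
Convert CDXIX (Roman numeral) → 400 + 10 + 9 = 419 (decimal)
Convert 1 thousand, 1 hundred, 9 tens, 1 one (place-value notation) → 1×1000 + 1×100 + 9×10 + 1 = 1191 (decimal)
Compute 419 - 1191 = -772
-772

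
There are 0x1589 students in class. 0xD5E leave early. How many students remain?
Convert 0x1589 (hexadecimal) → 1×4096 + 5×256 + 8×16 + 9 = 5513 (decimal)
Convert 0xD5E (hexadecimal) → 13×256 + 5×16 + 14 = 3422 (decimal)
Compute 5513 - 3422 = 2091
2091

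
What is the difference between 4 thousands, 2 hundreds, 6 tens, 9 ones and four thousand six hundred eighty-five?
Convert 4 thousands, 2 hundreds, 6 tens, 9 ones (place-value notation) → 4×1000 + 2×100 + 6×10 + 9 = 4269 (decimal)
Convert four thousand six hundred eighty-five (English words) → 4×1000 + 6×100 + 85 = 4685 (decimal)
Difference: |4269 - 4685| = 416
416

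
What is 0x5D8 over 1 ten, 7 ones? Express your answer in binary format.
Convert 0x5D8 (hexadecimal) → 5×256 + 13×16 + 8 = 1496 (decimal)
Convert 1 ten, 7 ones (place-value notation) → 1×10 + 7 = 17 (decimal)
Compute 1496 ÷ 17 = 88
Convert 88 (decimal) → 88 = 64 + 16 + 8 → 0b1011000 (binary)
0b1011000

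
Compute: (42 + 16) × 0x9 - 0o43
Convert 0x9 (hexadecimal) → 9 (decimal)
Convert 0o43 (octal) → 4×8 + 3 = 35 (decimal)
Expression in decimal: (42 + 16) × 9 - 35
Parentheses first: 42 + 16 = 58
Multiply: 58 × 9 = 522
Subtract: 522 - 35 = 487
487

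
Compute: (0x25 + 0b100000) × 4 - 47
Convert 0x25 (hexadecimal) → 2×16 + 5 = 37 (decimal)
Convert 0b100000 (binary) → 32 (decimal)
Expression in decimal: (37 + 32) × 4 - 47
Parentheses first: 37 + 32 = 69
Multiply: 69 × 4 = 276
Subtract: 276 - 47 = 229
229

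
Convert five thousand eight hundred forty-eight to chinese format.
Convert five thousand eight hundred forty-eight (English words) → 5×1000 + 8×100 + 48 = 5848 (decimal)
Convert 5848 (decimal) → 5848 = 5×1000 + 8×100 + 4×10 + 8 → 五千八百四十八 (Chinese numeral)
五千八百四十八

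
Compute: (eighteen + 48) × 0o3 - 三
Convert eighteen (English words) → 18 (decimal)
Convert 0o3 (octal) → 3 (decimal)
Convert 三 (Chinese numeral) → 3 (decimal)
Expression in decimal: (18 + 48) × 3 - 3
Parentheses first: 18 + 48 = 66
Multiply: 66 × 3 = 198
Subtract: 198 - 3 = 195
195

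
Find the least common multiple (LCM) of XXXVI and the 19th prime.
Convert XXXVI (Roman numeral) → 10 + 10 + 10 + 5 + 1 = 36 (decimal)
Convert the 19th prime (prime index) → 67 (decimal)
Compute lcm(36, 67) = 2412
2412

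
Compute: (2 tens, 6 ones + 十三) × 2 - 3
Convert 2 tens, 6 ones (place-value notation) → 2×10 + 6 = 26 (decimal)
Convert 十三 (Chinese numeral) → 1×10 + 3 = 13 (decimal)
Expression in decimal: (26 + 13) × 2 - 3
Parentheses first: 26 + 13 = 39
Multiply: 39 × 2 = 78
Subtract: 78 - 3 = 75
75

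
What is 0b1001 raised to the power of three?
Convert 0b1001 (binary) → 8 + 1 = 9 (decimal)
Convert three (English words) → 3 (decimal)
Compute 9 ^ 3 = 729
729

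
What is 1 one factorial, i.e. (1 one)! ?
Convert 1 one (place-value notation) → 1 (decimal)
Compute 1! = 1
1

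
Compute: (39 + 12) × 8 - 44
Parentheses first: 39 + 12 = 51
Multiply: 51 × 8 = 408
Subtract: 408 - 44 = 364
364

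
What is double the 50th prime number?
The 50th prime number = 229
Compute 229 × 2 = 458
458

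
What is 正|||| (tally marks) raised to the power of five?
Convert 正|||| (tally marks) → 5 + 4 = 9 (decimal)
Convert five (English words) → 5 (decimal)
Compute 9 ^ 5 = 59049
59049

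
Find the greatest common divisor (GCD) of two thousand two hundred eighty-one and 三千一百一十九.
Convert two thousand two hundred eighty-one (English words) → 2×1000 + 2×100 + 81 = 2281 (decimal)
Convert 三千一百一十九 (Chinese numeral) → 3×1000 + 1×100 + 1×10 + 9 = 3119 (decimal)
Compute gcd(2281, 3119) = 1
1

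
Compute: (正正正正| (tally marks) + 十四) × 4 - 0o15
Convert 正正正正| (tally marks) → 5 + 5 + 5 + 5 + 1 = 21 (decimal)
Convert 十四 (Chinese numeral) → 1×10 + 4 = 14 (decimal)
Convert 0o15 (octal) → 1×8 + 5 = 13 (decimal)
Expression in decimal: (21 + 14) × 4 - 13
Parentheses first: 21 + 14 = 35
Multiply: 35 × 4 = 140
Subtract: 140 - 13 = 127
127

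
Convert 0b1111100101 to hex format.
Convert 0b1111100101 (binary) → 512 + 256 + 128 + 64 + 32 + 4 + 1 = 997 (decimal)
Convert 997 (decimal) → 997 = 3×256 + 14×16 + 5 → 0x3E5 (hexadecimal)
0x3E5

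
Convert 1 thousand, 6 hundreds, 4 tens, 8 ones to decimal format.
Convert 1 thousand, 6 hundreds, 4 tens, 8 ones (place-value notation) → 1×1000 + 6×100 + 4×10 + 8 = 1648 (decimal)
1648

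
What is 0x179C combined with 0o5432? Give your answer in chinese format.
Convert 0x179C (hexadecimal) → 1×4096 + 7×256 + 9×16 + 12 = 6044 (decimal)
Convert 0o5432 (octal) → 5×512 + 4×64 + 3×8 + 2 = 2842 (decimal)
Compute 6044 + 2842 = 8886
Convert 8886 (decimal) → 8886 = 8×1000 + 8×100 + 8×10 + 6 → 八千八百八十六 (Chinese numeral)
八千八百八十六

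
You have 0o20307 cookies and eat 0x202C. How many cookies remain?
Convert 0o20307 (octal) → 2×4096 + 3×64 + 7 = 8391 (decimal)
Convert 0x202C (hexadecimal) → 2×4096 + 2×16 + 12 = 8236 (decimal)
Compute 8391 - 8236 = 155
155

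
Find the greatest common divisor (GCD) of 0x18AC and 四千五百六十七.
Convert 0x18AC (hexadecimal) → 1×4096 + 8×256 + 10×16 + 12 = 6316 (decimal)
Convert 四千五百六十七 (Chinese numeral) → 4×1000 + 5×100 + 6×10 + 7 = 4567 (decimal)
Compute gcd(6316, 4567) = 1
1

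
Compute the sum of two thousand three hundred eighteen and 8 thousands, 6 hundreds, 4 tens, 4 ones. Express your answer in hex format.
Convert two thousand three hundred eighteen (English words) → 2×1000 + 3×100 + 18 = 2318 (decimal)
Convert 8 thousands, 6 hundreds, 4 tens, 4 ones (place-value notation) → 8×1000 + 6×100 + 4×10 + 4 = 8644 (decimal)
Compute 2318 + 8644 = 10962
Convert 10962 (decimal) → 10962 = 2×4096 + 10×256 + 13×16 + 2 → 0x2AD2 (hexadecimal)
0x2AD2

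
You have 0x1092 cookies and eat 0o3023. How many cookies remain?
Convert 0x1092 (hexadecimal) → 1×4096 + 9×16 + 2 = 4242 (decimal)
Convert 0o3023 (octal) → 3×512 + 2×8 + 3 = 1555 (decimal)
Compute 4242 - 1555 = 2687
2687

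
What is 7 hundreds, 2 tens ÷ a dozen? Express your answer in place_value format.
Convert 7 hundreds, 2 tens (place-value notation) → 7×100 + 2×10 = 720 (decimal)
Convert a dozen (colloquial) → 12 (decimal)
Compute 720 ÷ 12 = 60
Convert 60 (decimal) → 60 = 6×10 → 6 tens (place-value notation)
6 tens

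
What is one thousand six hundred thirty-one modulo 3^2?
Convert one thousand six hundred thirty-one (English words) → 1×1000 + 6×100 + 31 = 1631 (decimal)
Convert 3^2 (power) → 9 (decimal)
Compute 1631 mod 9 = 2
2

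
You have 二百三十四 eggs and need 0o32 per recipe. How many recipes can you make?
Convert 二百三十四 (Chinese numeral) → 2×100 + 3×10 + 4 = 234 (decimal)
Convert 0o32 (octal) → 3×8 + 2 = 26 (decimal)
Compute 234 ÷ 26 = 9
9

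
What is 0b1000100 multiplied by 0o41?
Convert 0b1000100 (binary) → 64 + 4 = 68 (decimal)
Convert 0o41 (octal) → 4×8 + 1 = 33 (decimal)
Compute 68 × 33 = 2244
2244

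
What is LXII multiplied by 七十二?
Convert LXII (Roman numeral) → 50 + 10 + 1 + 1 = 62 (decimal)
Convert 七十二 (Chinese numeral) → 7×10 + 2 = 72 (decimal)
Compute 62 × 72 = 4464
4464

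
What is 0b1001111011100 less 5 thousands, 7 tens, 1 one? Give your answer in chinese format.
Convert 0b1001111011100 (binary) → 4096 + 512 + 256 + 128 + 64 + 16 + 8 + 4 = 5084 (decimal)
Convert 5 thousands, 7 tens, 1 one (place-value notation) → 5×1000 + 7×10 + 1 = 5071 (decimal)
Compute 5084 - 5071 = 13
Convert 13 (decimal) → 13 = 1×10 + 3 → 十三 (Chinese numeral)
十三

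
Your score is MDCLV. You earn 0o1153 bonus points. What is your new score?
Convert MDCLV (Roman numeral) → 1000 + 500 + 100 + 50 + 5 = 1655 (decimal)
Convert 0o1153 (octal) → 1×512 + 1×64 + 5×8 + 3 = 619 (decimal)
Compute 1655 + 619 = 2274
2274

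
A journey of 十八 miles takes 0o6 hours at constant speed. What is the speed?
Convert 十八 (Chinese numeral) → 1×10 + 8 = 18 (decimal)
Convert 0o6 (octal) → 6 (decimal)
Compute 18 ÷ 6 = 3
3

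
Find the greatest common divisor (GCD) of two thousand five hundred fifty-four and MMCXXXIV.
Convert two thousand five hundred fifty-four (English words) → 2×1000 + 5×100 + 54 = 2554 (decimal)
Convert MMCXXXIV (Roman numeral) → 1000 + 1000 + 100 + 10 + 10 + 10 + 4 = 2134 (decimal)
Compute gcd(2554, 2134) = 2
2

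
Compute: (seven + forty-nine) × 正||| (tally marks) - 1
Convert seven (English words) → 7 (decimal)
Convert forty-nine (English words) → 49 (decimal)
Convert 正||| (tally marks) → 5 + 3 = 8 (decimal)
Expression in decimal: (7 + 49) × 8 - 1
Parentheses first: 7 + 49 = 56
Multiply: 56 × 8 = 448
Subtract: 448 - 1 = 447
447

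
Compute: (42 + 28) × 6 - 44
Parentheses first: 42 + 28 = 70
Multiply: 70 × 6 = 420
Subtract: 420 - 44 = 376
376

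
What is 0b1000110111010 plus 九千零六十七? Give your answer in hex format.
Convert 0b1000110111010 (binary) → 4096 + 256 + 128 + 32 + 16 + 8 + 2 = 4538 (decimal)
Convert 九千零六十七 (Chinese numeral) → 9×1000 + 6×10 + 7 = 9067 (decimal)
Compute 4538 + 9067 = 13605
Convert 13605 (decimal) → 13605 = 3×4096 + 5×256 + 2×16 + 5 → 0x3525 (hexadecimal)
0x3525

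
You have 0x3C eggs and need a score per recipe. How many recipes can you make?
Convert 0x3C (hexadecimal) → 3×16 + 12 = 60 (decimal)
Convert a score (colloquial) → 20 (decimal)
Compute 60 ÷ 20 = 3
3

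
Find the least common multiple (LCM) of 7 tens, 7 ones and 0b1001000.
Convert 7 tens, 7 ones (place-value notation) → 7×10 + 7 = 77 (decimal)
Convert 0b1001000 (binary) → 64 + 8 = 72 (decimal)
Compute lcm(77, 72) = 5544
5544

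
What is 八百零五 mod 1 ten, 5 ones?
Convert 八百零五 (Chinese numeral) → 8×100 + 5 = 805 (decimal)
Convert 1 ten, 5 ones (place-value notation) → 1×10 + 5 = 15 (decimal)
Compute 805 mod 15 = 10
10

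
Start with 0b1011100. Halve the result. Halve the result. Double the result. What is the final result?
Convert 0b1011100 (binary) → 64 + 16 + 8 + 4 = 92 (decimal)
Start: 92
92 ÷ 2 = 46
46 ÷ 2 = 23
23 × 2 = 46
46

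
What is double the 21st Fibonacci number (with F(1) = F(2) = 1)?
The 21st Fibonacci number (with F(1) = F(2) = 1) = 10946
Compute 10946 × 2 = 21892
21892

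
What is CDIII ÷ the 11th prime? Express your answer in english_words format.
Convert CDIII (Roman numeral) → 400 + 1 + 1 + 1 = 403 (decimal)
Convert the 11th prime (prime index) → 31 (decimal)
Compute 403 ÷ 31 = 13
Convert 13 (decimal) → thirteen (English words)
thirteen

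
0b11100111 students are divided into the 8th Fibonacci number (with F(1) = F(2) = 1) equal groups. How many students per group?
Convert 0b11100111 (binary) → 128 + 64 + 32 + 4 + 2 + 1 = 231 (decimal)
Convert the 8th Fibonacci number (with F(1) = F(2) = 1) (Fibonacci index) → 1, 1, 2, 3, 5, 8, 13, 21 → 21 (decimal)
Compute 231 ÷ 21 = 11
11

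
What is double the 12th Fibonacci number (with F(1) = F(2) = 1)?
The 12th Fibonacci number (with F(1) = F(2) = 1): 1, 1, 2, 3, 5, 8, 13, 21, 34, 55, 89, 144 → 144
Compute 144 × 2 = 288
288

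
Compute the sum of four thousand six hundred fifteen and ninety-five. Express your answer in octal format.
Convert four thousand six hundred fifteen (English words) → 4×1000 + 6×100 + 15 = 4615 (decimal)
Convert ninety-five (English words) → 95 (decimal)
Compute 4615 + 95 = 4710
Convert 4710 (decimal) → 4710 = 1×4096 + 1×512 + 1×64 + 4×8 + 6 → 0o11146 (octal)
0o11146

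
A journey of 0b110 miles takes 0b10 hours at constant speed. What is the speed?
Convert 0b110 (binary) → 4 + 2 = 6 (decimal)
Convert 0b10 (binary) → 2 (decimal)
Compute 6 ÷ 2 = 3
3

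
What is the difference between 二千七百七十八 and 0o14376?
Convert 二千七百七十八 (Chinese numeral) → 2×1000 + 7×100 + 7×10 + 8 = 2778 (decimal)
Convert 0o14376 (octal) → 1×4096 + 4×512 + 3×64 + 7×8 + 6 = 6398 (decimal)
Difference: |2778 - 6398| = 3620
3620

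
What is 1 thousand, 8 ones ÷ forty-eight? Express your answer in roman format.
Convert 1 thousand, 8 ones (place-value notation) → 1×1000 + 8 = 1008 (decimal)
Convert forty-eight (English words) → 48 (decimal)
Compute 1008 ÷ 48 = 21
Convert 21 (decimal) → 21 = 10 + 10 + 1 → XXI (Roman numeral)
XXI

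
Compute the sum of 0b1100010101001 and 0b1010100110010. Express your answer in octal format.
Convert 0b1100010101001 (binary) → 4096 + 2048 + 128 + 32 + 8 + 1 = 6313 (decimal)
Convert 0b1010100110010 (binary) → 4096 + 1024 + 256 + 32 + 16 + 2 = 5426 (decimal)
Compute 6313 + 5426 = 11739
Convert 11739 (decimal) → 11739 = 2×4096 + 6×512 + 7×64 + 3×8 + 3 → 0o26733 (octal)
0o26733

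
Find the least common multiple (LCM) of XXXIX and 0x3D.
Convert XXXIX (Roman numeral) → 10 + 10 + 10 + 9 = 39 (decimal)
Convert 0x3D (hexadecimal) → 3×16 + 13 = 61 (decimal)
Compute lcm(39, 61) = 2379
2379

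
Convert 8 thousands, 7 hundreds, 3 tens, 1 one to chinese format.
Convert 8 thousands, 7 hundreds, 3 tens, 1 one (place-value notation) → 8×1000 + 7×100 + 3×10 + 1 = 8731 (decimal)
Convert 8731 (decimal) → 8731 = 8×1000 + 7×100 + 3×10 + 1 → 八千七百三十一 (Chinese numeral)
八千七百三十一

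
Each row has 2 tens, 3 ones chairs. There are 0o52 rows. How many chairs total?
Convert 2 tens, 3 ones (place-value notation) → 2×10 + 3 = 23 (decimal)
Convert 0o52 (octal) → 5×8 + 2 = 42 (decimal)
Compute 23 × 42 = 966
966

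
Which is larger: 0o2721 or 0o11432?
Convert 0o2721 (octal) → 2×512 + 7×64 + 2×8 + 1 = 1489 (decimal)
Convert 0o11432 (octal) → 1×4096 + 1×512 + 4×64 + 3×8 + 2 = 4890 (decimal)
Compare 1489 vs 4890: larger = 4890
4890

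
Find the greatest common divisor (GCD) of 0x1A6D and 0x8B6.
Convert 0x1A6D (hexadecimal) → 1×4096 + 10×256 + 6×16 + 13 = 6765 (decimal)
Convert 0x8B6 (hexadecimal) → 8×256 + 11×16 + 6 = 2230 (decimal)
Compute gcd(6765, 2230) = 5
5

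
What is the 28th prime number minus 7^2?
The 28th prime number = 107
Convert 7^2 (power) → 49 (decimal)
Compute 107 - 49 = 58
58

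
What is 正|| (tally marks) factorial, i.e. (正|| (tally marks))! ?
Convert 正|| (tally marks) → 5 + 2 = 7 (decimal)
Compute 7! = 5040
5040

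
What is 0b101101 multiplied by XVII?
Convert 0b101101 (binary) → 32 + 8 + 4 + 1 = 45 (decimal)
Convert XVII (Roman numeral) → 10 + 5 + 1 + 1 = 17 (decimal)
Compute 45 × 17 = 765
765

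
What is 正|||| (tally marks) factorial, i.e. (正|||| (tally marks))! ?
Convert 正|||| (tally marks) → 5 + 4 = 9 (decimal)
Compute 9! = 362880
362880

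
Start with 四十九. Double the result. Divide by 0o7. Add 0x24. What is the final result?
Convert 四十九 (Chinese numeral) → 4×10 + 9 = 49 (decimal)
Start: 49
49 × 2 = 98
Convert 0o7 (octal) → 7 (decimal)
98 ÷ 7 = 14
Convert 0x24 (hexadecimal) → 2×16 + 4 = 36 (decimal)
14 + 36 = 50
50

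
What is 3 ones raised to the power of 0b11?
Convert 3 ones (place-value notation) → 3 (decimal)
Convert 0b11 (binary) → 2 + 1 = 3 (decimal)
Compute 3 ^ 3 = 27
27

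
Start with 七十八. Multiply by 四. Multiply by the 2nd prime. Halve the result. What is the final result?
Convert 七十八 (Chinese numeral) → 7×10 + 8 = 78 (decimal)
Start: 78
Convert 四 (Chinese numeral) → 4 (decimal)
78 × 4 = 312
Convert the 2nd prime (prime index) → 3 (decimal)
312 × 3 = 936
936 ÷ 2 = 468
468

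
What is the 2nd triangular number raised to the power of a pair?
Convert the 2nd triangular number (triangular index) → 2×3/2 = 3 (decimal)
Convert a pair (colloquial) → 2 (decimal)
Compute 3 ^ 2 = 9
9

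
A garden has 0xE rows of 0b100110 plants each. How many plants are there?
Convert 0b100110 (binary) → 32 + 4 + 2 = 38 (decimal)
Convert 0xE (hexadecimal) → 14 (decimal)
Compute 38 × 14 = 532
532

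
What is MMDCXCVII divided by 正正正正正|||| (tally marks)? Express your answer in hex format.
Convert MMDCXCVII (Roman numeral) → 1000 + 1000 + 500 + 100 + 90 + 5 + 1 + 1 = 2697 (decimal)
Convert 正正正正正|||| (tally marks) → 5 + 5 + 5 + 5 + 5 + 4 = 29 (decimal)
Compute 2697 ÷ 29 = 93
Convert 93 (decimal) → 93 = 5×16 + 13 → 0x5D (hexadecimal)
0x5D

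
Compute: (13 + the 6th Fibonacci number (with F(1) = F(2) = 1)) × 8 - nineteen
Convert the 6th Fibonacci number (with F(1) = F(2) = 1) (Fibonacci index) → 1, 1, 2, 3, 5, 8 → 8 (decimal)
Convert nineteen (English words) → 19 (decimal)
Expression in decimal: (13 + 8) × 8 - 19
Parentheses first: 13 + 8 = 21
Multiply: 21 × 8 = 168
Subtract: 168 - 19 = 149
149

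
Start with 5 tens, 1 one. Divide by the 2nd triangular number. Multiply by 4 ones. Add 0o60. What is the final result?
Convert 5 tens, 1 one (place-value notation) → 5×10 + 1 = 51 (decimal)
Start: 51
Convert the 2nd triangular number (triangular index) → 2×3/2 = 3 (decimal)
51 ÷ 3 = 17
Convert 4 ones (place-value notation) → 4 (decimal)
17 × 4 = 68
Convert 0o60 (octal) → 6×8 = 48 (decimal)
68 + 48 = 116
116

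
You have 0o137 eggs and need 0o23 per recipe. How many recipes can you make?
Convert 0o137 (octal) → 1×64 + 3×8 + 7 = 95 (decimal)
Convert 0o23 (octal) → 2×8 + 3 = 19 (decimal)
Compute 95 ÷ 19 = 5
5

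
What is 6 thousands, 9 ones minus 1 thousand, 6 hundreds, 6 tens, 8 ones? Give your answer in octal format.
Convert 6 thousands, 9 ones (place-value notation) → 6×1000 + 9 = 6009 (decimal)
Convert 1 thousand, 6 hundreds, 6 tens, 8 ones (place-value notation) → 1×1000 + 6×100 + 6×10 + 8 = 1668 (decimal)
Compute 6009 - 1668 = 4341
Convert 4341 (decimal) → 4341 = 1×4096 + 3×64 + 6×8 + 5 → 0o10365 (octal)
0o10365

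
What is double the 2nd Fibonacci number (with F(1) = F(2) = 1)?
The 2nd Fibonacci number (with F(1) = F(2) = 1) = 1
Compute 1 × 2 = 2
2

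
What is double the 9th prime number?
The 9th prime number = 23
Compute 23 × 2 = 46
46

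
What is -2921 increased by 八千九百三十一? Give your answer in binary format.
Convert 八千九百三十一 (Chinese numeral) → 8×1000 + 9×100 + 3×10 + 1 = 8931 (decimal)
Compute -2921 + 8931 = 6010
Convert 6010 (decimal) → 6010 = 4096 + 1024 + 512 + 256 + 64 + 32 + 16 + 8 + 2 → 0b1011101111010 (binary)
0b1011101111010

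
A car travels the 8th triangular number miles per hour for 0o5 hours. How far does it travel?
Convert the 8th triangular number (triangular index) → 8×9/2 = 36 (decimal)
Convert 0o5 (octal) → 5 (decimal)
Compute 36 × 5 = 180
180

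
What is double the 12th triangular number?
The 12th triangular number = 12×13/2 = 78
Compute 78 × 2 = 156
156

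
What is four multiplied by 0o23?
Convert four (English words) → 4 (decimal)
Convert 0o23 (octal) → 2×8 + 3 = 19 (decimal)
Compute 4 × 19 = 76
76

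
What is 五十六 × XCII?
Convert 五十六 (Chinese numeral) → 5×10 + 6 = 56 (decimal)
Convert XCII (Roman numeral) → 90 + 1 + 1 = 92 (decimal)
Compute 56 × 92 = 5152
5152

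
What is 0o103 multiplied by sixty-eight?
Convert 0o103 (octal) → 1×64 + 3 = 67 (decimal)
Convert sixty-eight (English words) → 68 (decimal)
Compute 67 × 68 = 4556
4556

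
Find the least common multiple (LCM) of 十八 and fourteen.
Convert 十八 (Chinese numeral) → 1×10 + 8 = 18 (decimal)
Convert fourteen (English words) → 14 (decimal)
Compute lcm(18, 14) = 126
126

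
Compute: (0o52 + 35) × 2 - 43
Convert 0o52 (octal) → 5×8 + 2 = 42 (decimal)
Expression in decimal: (42 + 35) × 2 - 43
Parentheses first: 42 + 35 = 77
Multiply: 77 × 2 = 154
Subtract: 154 - 43 = 111
111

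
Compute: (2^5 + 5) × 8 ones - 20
Convert 2^5 (power) → 32 (decimal)
Convert 8 ones (place-value notation) → 8 (decimal)
Expression in decimal: (32 + 5) × 8 - 20
Parentheses first: 32 + 5 = 37
Multiply: 37 × 8 = 296
Subtract: 296 - 20 = 276
276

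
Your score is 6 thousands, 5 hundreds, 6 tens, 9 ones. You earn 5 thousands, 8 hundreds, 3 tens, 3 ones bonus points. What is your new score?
Convert 6 thousands, 5 hundreds, 6 tens, 9 ones (place-value notation) → 6×1000 + 5×100 + 6×10 + 9 = 6569 (decimal)
Convert 5 thousands, 8 hundreds, 3 tens, 3 ones (place-value notation) → 5×1000 + 8×100 + 3×10 + 3 = 5833 (decimal)
Compute 6569 + 5833 = 12402
12402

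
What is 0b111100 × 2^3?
Convert 0b111100 (binary) → 32 + 16 + 8 + 4 = 60 (decimal)
Convert 2^3 (power) → 8 (decimal)
Compute 60 × 8 = 480
480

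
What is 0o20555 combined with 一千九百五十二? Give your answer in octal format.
Convert 0o20555 (octal) → 2×4096 + 5×64 + 5×8 + 5 = 8557 (decimal)
Convert 一千九百五十二 (Chinese numeral) → 1×1000 + 9×100 + 5×10 + 2 = 1952 (decimal)
Compute 8557 + 1952 = 10509
Convert 10509 (decimal) → 10509 = 2×4096 + 4×512 + 4×64 + 1×8 + 5 → 0o24415 (octal)
0o24415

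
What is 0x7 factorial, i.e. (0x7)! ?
Convert 0x7 (hexadecimal) → 7 (decimal)
Compute 7! = 5040
5040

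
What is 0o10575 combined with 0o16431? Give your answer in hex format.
Convert 0o10575 (octal) → 1×4096 + 5×64 + 7×8 + 5 = 4477 (decimal)
Convert 0o16431 (octal) → 1×4096 + 6×512 + 4×64 + 3×8 + 1 = 7449 (decimal)
Compute 4477 + 7449 = 11926
Convert 11926 (decimal) → 11926 = 2×4096 + 14×256 + 9×16 + 6 → 0x2E96 (hexadecimal)
0x2E96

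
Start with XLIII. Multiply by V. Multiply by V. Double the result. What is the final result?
Convert XLIII (Roman numeral) → 40 + 1 + 1 + 1 = 43 (decimal)
Start: 43
Convert V (Roman numeral) → 5 (decimal)
43 × 5 = 215
Convert V (Roman numeral) → 5 (decimal)
215 × 5 = 1075
1075 × 2 = 2150
2150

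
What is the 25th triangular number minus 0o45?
The 25th triangular number = 25×26/2 = 325
Convert 0o45 (octal) → 4×8 + 5 = 37 (decimal)
Compute 325 - 37 = 288
288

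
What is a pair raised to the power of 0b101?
Convert a pair (colloquial) → 2 (decimal)
Convert 0b101 (binary) → 4 + 1 = 5 (decimal)
Compute 2 ^ 5 = 32
32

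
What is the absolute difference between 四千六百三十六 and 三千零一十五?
Convert 四千六百三十六 (Chinese numeral) → 4×1000 + 6×100 + 3×10 + 6 = 4636 (decimal)
Convert 三千零一十五 (Chinese numeral) → 3×1000 + 1×10 + 5 = 3015 (decimal)
Compute |4636 - 3015| = 1621
1621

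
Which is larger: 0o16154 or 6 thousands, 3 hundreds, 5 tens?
Convert 0o16154 (octal) → 1×4096 + 6×512 + 1×64 + 5×8 + 4 = 7276 (decimal)
Convert 6 thousands, 3 hundreds, 5 tens (place-value notation) → 6×1000 + 3×100 + 5×10 = 6350 (decimal)
Compare 7276 vs 6350: larger = 7276
7276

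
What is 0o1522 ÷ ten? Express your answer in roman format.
Convert 0o1522 (octal) → 1×512 + 5×64 + 2×8 + 2 = 850 (decimal)
Convert ten (English words) → 10 (decimal)
Compute 850 ÷ 10 = 85
Convert 85 (decimal) → 85 = 50 + 10 + 10 + 10 + 5 → LXXXV (Roman numeral)
LXXXV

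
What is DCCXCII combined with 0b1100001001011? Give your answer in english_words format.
Convert DCCXCII (Roman numeral) → 500 + 100 + 100 + 90 + 1 + 1 = 792 (decimal)
Convert 0b1100001001011 (binary) → 4096 + 2048 + 64 + 8 + 2 + 1 = 6219 (decimal)
Compute 792 + 6219 = 7011
Convert 7011 (decimal) → 7011 = 7×1000 + 11 → seven thousand eleven (English words)
seven thousand eleven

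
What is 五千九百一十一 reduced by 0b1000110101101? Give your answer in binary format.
Convert 五千九百一十一 (Chinese numeral) → 5×1000 + 9×100 + 1×10 + 1 = 5911 (decimal)
Convert 0b1000110101101 (binary) → 4096 + 256 + 128 + 32 + 8 + 4 + 1 = 4525 (decimal)
Compute 5911 - 4525 = 1386
Convert 1386 (decimal) → 1386 = 1024 + 256 + 64 + 32 + 8 + 2 → 0b10101101010 (binary)
0b10101101010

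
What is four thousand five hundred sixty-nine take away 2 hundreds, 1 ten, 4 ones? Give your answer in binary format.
Convert four thousand five hundred sixty-nine (English words) → 4×1000 + 5×100 + 69 = 4569 (decimal)
Convert 2 hundreds, 1 ten, 4 ones (place-value notation) → 2×100 + 1×10 + 4 = 214 (decimal)
Compute 4569 - 214 = 4355
Convert 4355 (decimal) → 4355 = 4096 + 256 + 2 + 1 → 0b1000100000011 (binary)
0b1000100000011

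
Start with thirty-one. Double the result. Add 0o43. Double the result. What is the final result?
Convert thirty-one (English words) → 31 (decimal)
Start: 31
31 × 2 = 62
Convert 0o43 (octal) → 4×8 + 3 = 35 (decimal)
62 + 35 = 97
97 × 2 = 194
194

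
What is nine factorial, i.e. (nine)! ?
Convert nine (English words) → 9 (decimal)
Compute 9! = 362880
362880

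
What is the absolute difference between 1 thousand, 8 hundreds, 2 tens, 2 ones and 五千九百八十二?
Convert 1 thousand, 8 hundreds, 2 tens, 2 ones (place-value notation) → 1×1000 + 8×100 + 2×10 + 2 = 1822 (decimal)
Convert 五千九百八十二 (Chinese numeral) → 5×1000 + 9×100 + 8×10 + 2 = 5982 (decimal)
Compute |1822 - 5982| = 4160
4160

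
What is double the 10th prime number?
The 10th prime number = 29
Compute 29 × 2 = 58
58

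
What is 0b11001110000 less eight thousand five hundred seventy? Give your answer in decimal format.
Convert 0b11001110000 (binary) → 1024 + 512 + 64 + 32 + 16 = 1648 (decimal)
Convert eight thousand five hundred seventy (English words) → 8×1000 + 5×100 + 70 = 8570 (decimal)
Compute 1648 - 8570 = -6922
-6922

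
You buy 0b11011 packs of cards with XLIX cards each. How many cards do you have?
Convert XLIX (Roman numeral) → 40 + 9 = 49 (decimal)
Convert 0b11011 (binary) → 16 + 8 + 2 + 1 = 27 (decimal)
Compute 49 × 27 = 1323
1323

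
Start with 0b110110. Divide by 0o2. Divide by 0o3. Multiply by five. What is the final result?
Convert 0b110110 (binary) → 32 + 16 + 4 + 2 = 54 (decimal)
Start: 54
Convert 0o2 (octal) → 2 (decimal)
54 ÷ 2 = 27
Convert 0o3 (octal) → 3 (decimal)
27 ÷ 3 = 9
Convert five (English words) → 5 (decimal)
9 × 5 = 45
45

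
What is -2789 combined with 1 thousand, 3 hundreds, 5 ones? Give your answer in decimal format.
Convert 1 thousand, 3 hundreds, 5 ones (place-value notation) → 1×1000 + 3×100 + 5 = 1305 (decimal)
Compute -2789 + 1305 = -1484
-1484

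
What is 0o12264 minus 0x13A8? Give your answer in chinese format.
Convert 0o12264 (octal) → 1×4096 + 2×512 + 2×64 + 6×8 + 4 = 5300 (decimal)
Convert 0x13A8 (hexadecimal) → 1×4096 + 3×256 + 10×16 + 8 = 5032 (decimal)
Compute 5300 - 5032 = 268
Convert 268 (decimal) → 268 = 2×100 + 6×10 + 8 → 二百六十八 (Chinese numeral)
二百六十八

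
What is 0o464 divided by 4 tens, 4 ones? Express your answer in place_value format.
Convert 0o464 (octal) → 4×64 + 6×8 + 4 = 308 (decimal)
Convert 4 tens, 4 ones (place-value notation) → 4×10 + 4 = 44 (decimal)
Compute 308 ÷ 44 = 7
Convert 7 (decimal) → 7 ones (place-value notation)
7 ones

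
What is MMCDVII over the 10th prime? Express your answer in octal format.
Convert MMCDVII (Roman numeral) → 1000 + 1000 + 400 + 5 + 1 + 1 = 2407 (decimal)
Convert the 10th prime (prime index) → 29 (decimal)
Compute 2407 ÷ 29 = 83
Convert 83 (decimal) → 83 = 1×64 + 2×8 + 3 → 0o123 (octal)
0o123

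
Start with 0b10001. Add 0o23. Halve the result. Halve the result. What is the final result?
Convert 0b10001 (binary) → 16 + 1 = 17 (decimal)
Start: 17
Convert 0o23 (octal) → 2×8 + 3 = 19 (decimal)
17 + 19 = 36
36 ÷ 2 = 18
18 ÷ 2 = 9
9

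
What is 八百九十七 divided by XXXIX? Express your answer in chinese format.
Convert 八百九十七 (Chinese numeral) → 8×100 + 9×10 + 7 = 897 (decimal)
Convert XXXIX (Roman numeral) → 10 + 10 + 10 + 9 = 39 (decimal)
Compute 897 ÷ 39 = 23
Convert 23 (decimal) → 23 = 2×10 + 3 → 二十三 (Chinese numeral)
二十三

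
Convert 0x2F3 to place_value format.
Convert 0x2F3 (hexadecimal) → 2×256 + 15×16 + 3 = 755 (decimal)
Convert 755 (decimal) → 755 = 7×100 + 5×10 + 5 → 7 hundreds, 5 tens, 5 ones (place-value notation)
7 hundreds, 5 tens, 5 ones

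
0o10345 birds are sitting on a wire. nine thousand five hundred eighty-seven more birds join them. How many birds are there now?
Convert 0o10345 (octal) → 1×4096 + 3×64 + 4×8 + 5 = 4325 (decimal)
Convert nine thousand five hundred eighty-seven (English words) → 9×1000 + 5×100 + 87 = 9587 (decimal)
Compute 4325 + 9587 = 13912
13912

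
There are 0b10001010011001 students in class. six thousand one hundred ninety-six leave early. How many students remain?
Convert 0b10001010011001 (binary) → 8192 + 512 + 128 + 16 + 8 + 1 = 8857 (decimal)
Convert six thousand one hundred ninety-six (English words) → 6×1000 + 1×100 + 96 = 6196 (decimal)
Compute 8857 - 6196 = 2661
2661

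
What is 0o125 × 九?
Convert 0o125 (octal) → 1×64 + 2×8 + 5 = 85 (decimal)
Convert 九 (Chinese numeral) → 9 (decimal)
Compute 85 × 9 = 765
765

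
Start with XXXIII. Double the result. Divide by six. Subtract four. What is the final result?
Convert XXXIII (Roman numeral) → 10 + 10 + 10 + 1 + 1 + 1 = 33 (decimal)
Start: 33
33 × 2 = 66
Convert six (English words) → 6 (decimal)
66 ÷ 6 = 11
Convert four (English words) → 4 (decimal)
11 - 4 = 7
7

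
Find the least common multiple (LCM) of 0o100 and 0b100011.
Convert 0o100 (octal) → 1×64 = 64 (decimal)
Convert 0b100011 (binary) → 32 + 2 + 1 = 35 (decimal)
Compute lcm(64, 35) = 2240
2240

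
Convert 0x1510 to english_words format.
Convert 0x1510 (hexadecimal) → 1×4096 + 5×256 + 1×16 = 5392 (decimal)
Convert 5392 (decimal) → 5392 = 5×1000 + 3×100 + 92 → five thousand three hundred ninety-two (English words)
five thousand three hundred ninety-two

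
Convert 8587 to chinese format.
Convert 8587 (decimal) → 8587 = 8×1000 + 5×100 + 8×10 + 7 → 八千五百八十七 (Chinese numeral)
八千五百八十七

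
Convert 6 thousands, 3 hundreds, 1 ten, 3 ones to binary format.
Convert 6 thousands, 3 hundreds, 1 ten, 3 ones (place-value notation) → 6×1000 + 3×100 + 1×10 + 3 = 6313 (decimal)
Convert 6313 (decimal) → 6313 = 4096 + 2048 + 128 + 32 + 8 + 1 → 0b1100010101001 (binary)
0b1100010101001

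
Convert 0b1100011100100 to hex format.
Convert 0b1100011100100 (binary) → 4096 + 2048 + 128 + 64 + 32 + 4 = 6372 (decimal)
Convert 6372 (decimal) → 6372 = 1×4096 + 8×256 + 14×16 + 4 → 0x18E4 (hexadecimal)
0x18E4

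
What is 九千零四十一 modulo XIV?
Convert 九千零四十一 (Chinese numeral) → 9×1000 + 4×10 + 1 = 9041 (decimal)
Convert XIV (Roman numeral) → 10 + 4 = 14 (decimal)
Compute 9041 mod 14 = 11
11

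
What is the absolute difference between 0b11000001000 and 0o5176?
Convert 0b11000001000 (binary) → 1024 + 512 + 8 = 1544 (decimal)
Convert 0o5176 (octal) → 5×512 + 1×64 + 7×8 + 6 = 2686 (decimal)
Compute |1544 - 2686| = 1142
1142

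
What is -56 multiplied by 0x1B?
Convert 0x1B (hexadecimal) → 1×16 + 11 = 27 (decimal)
Compute -56 × 27 = -1512
-1512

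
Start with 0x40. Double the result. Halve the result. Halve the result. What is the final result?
Convert 0x40 (hexadecimal) → 4×16 = 64 (decimal)
Start: 64
64 × 2 = 128
128 ÷ 2 = 64
64 ÷ 2 = 32
32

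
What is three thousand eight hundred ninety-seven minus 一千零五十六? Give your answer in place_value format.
Convert three thousand eight hundred ninety-seven (English words) → 3×1000 + 8×100 + 97 = 3897 (decimal)
Convert 一千零五十六 (Chinese numeral) → 1×1000 + 5×10 + 6 = 1056 (decimal)
Compute 3897 - 1056 = 2841
Convert 2841 (decimal) → 2841 = 2×1000 + 8×100 + 4×10 + 1 → 2 thousands, 8 hundreds, 4 tens, 1 one (place-value notation)
2 thousands, 8 hundreds, 4 tens, 1 one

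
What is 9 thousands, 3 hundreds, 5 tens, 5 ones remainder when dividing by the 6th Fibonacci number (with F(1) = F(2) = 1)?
Convert 9 thousands, 3 hundreds, 5 tens, 5 ones (place-value notation) → 9×1000 + 3×100 + 5×10 + 5 = 9355 (decimal)
Convert the 6th Fibonacci number (with F(1) = F(2) = 1) (Fibonacci index) → 1, 1, 2, 3, 5, 8 → 8 (decimal)
Compute 9355 mod 8 = 3
3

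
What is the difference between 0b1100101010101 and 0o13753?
Convert 0b1100101010101 (binary) → 4096 + 2048 + 256 + 64 + 16 + 4 + 1 = 6485 (decimal)
Convert 0o13753 (octal) → 1×4096 + 3×512 + 7×64 + 5×8 + 3 = 6123 (decimal)
Difference: |6485 - 6123| = 362
362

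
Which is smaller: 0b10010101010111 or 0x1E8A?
Convert 0b10010101010111 (binary) → 8192 + 1024 + 256 + 64 + 16 + 4 + 2 + 1 = 9559 (decimal)
Convert 0x1E8A (hexadecimal) → 1×4096 + 14×256 + 8×16 + 10 = 7818 (decimal)
Compare 9559 vs 7818: smaller = 7818
7818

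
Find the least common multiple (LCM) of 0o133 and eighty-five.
Convert 0o133 (octal) → 1×64 + 3×8 + 3 = 91 (decimal)
Convert eighty-five (English words) → 85 (decimal)
Compute lcm(91, 85) = 7735
7735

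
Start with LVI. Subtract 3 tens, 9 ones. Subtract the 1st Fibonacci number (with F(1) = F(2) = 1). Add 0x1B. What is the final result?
Convert LVI (Roman numeral) → 50 + 5 + 1 = 56 (decimal)
Start: 56
Convert 3 tens, 9 ones (place-value notation) → 3×10 + 9 = 39 (decimal)
56 - 39 = 17
Convert the 1st Fibonacci number (with F(1) = F(2) = 1) (Fibonacci index) → 1 (decimal)
17 - 1 = 16
Convert 0x1B (hexadecimal) → 1×16 + 11 = 27 (decimal)
16 + 27 = 43
43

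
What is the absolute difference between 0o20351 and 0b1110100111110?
Convert 0o20351 (octal) → 2×4096 + 3×64 + 5×8 + 1 = 8425 (decimal)
Convert 0b1110100111110 (binary) → 4096 + 2048 + 1024 + 256 + 32 + 16 + 8 + 4 + 2 = 7486 (decimal)
Compute |8425 - 7486| = 939
939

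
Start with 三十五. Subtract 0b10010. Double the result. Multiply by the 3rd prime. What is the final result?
Convert 三十五 (Chinese numeral) → 3×10 + 5 = 35 (decimal)
Start: 35
Convert 0b10010 (binary) → 16 + 2 = 18 (decimal)
35 - 18 = 17
17 × 2 = 34
Convert the 3rd prime (prime index) → 5 (decimal)
34 × 5 = 170
170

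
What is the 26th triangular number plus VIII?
The 26th triangular number = 26×27/2 = 351
Convert VIII (Roman numeral) → 5 + 1 + 1 + 1 = 8 (decimal)
Compute 351 + 8 = 359
359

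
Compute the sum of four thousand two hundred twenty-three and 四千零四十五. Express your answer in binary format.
Convert four thousand two hundred twenty-three (English words) → 4×1000 + 2×100 + 23 = 4223 (decimal)
Convert 四千零四十五 (Chinese numeral) → 4×1000 + 4×10 + 5 = 4045 (decimal)
Compute 4223 + 4045 = 8268
Convert 8268 (decimal) → 8268 = 8192 + 64 + 8 + 4 → 0b10000001001100 (binary)
0b10000001001100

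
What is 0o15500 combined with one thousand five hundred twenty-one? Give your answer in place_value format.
Convert 0o15500 (octal) → 1×4096 + 5×512 + 5×64 = 6976 (decimal)
Convert one thousand five hundred twenty-one (English words) → 1×1000 + 5×100 + 21 = 1521 (decimal)
Compute 6976 + 1521 = 8497
Convert 8497 (decimal) → 8497 = 8×1000 + 4×100 + 9×10 + 7 → 8 thousands, 4 hundreds, 9 tens, 7 ones (place-value notation)
8 thousands, 4 hundreds, 9 tens, 7 ones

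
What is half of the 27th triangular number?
The 27th triangular number = 27×28/2 = 378
Compute 378 ÷ 2 = 189
189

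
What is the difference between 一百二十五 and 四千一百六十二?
Convert 一百二十五 (Chinese numeral) → 1×100 + 2×10 + 5 = 125 (decimal)
Convert 四千一百六十二 (Chinese numeral) → 4×1000 + 1×100 + 6×10 + 2 = 4162 (decimal)
Difference: |125 - 4162| = 4037
4037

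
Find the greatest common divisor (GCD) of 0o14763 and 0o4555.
Convert 0o14763 (octal) → 1×4096 + 4×512 + 7×64 + 6×8 + 3 = 6643 (decimal)
Convert 0o4555 (octal) → 4×512 + 5×64 + 5×8 + 5 = 2413 (decimal)
Compute gcd(6643, 2413) = 1
1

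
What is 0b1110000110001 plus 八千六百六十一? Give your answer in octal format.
Convert 0b1110000110001 (binary) → 4096 + 2048 + 1024 + 32 + 16 + 1 = 7217 (decimal)
Convert 八千六百六十一 (Chinese numeral) → 8×1000 + 6×100 + 6×10 + 1 = 8661 (decimal)
Compute 7217 + 8661 = 15878
Convert 15878 (decimal) → 15878 = 3×4096 + 7×512 + 6 → 0o37006 (octal)
0o37006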